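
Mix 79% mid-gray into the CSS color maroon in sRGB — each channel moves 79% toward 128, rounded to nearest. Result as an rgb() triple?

rgb(128, 101, 101)

CSS maroon is rgb(128, 0, 0).
Per channel, c → c + 0.79(128 − c):
  R: 128 + 0 = 128 → 128
  G: 0 + 0.79×(128−0) = 0 + 101.12 = 101.12 → 101
  B: 0 + 101.12 = 101.12 → 101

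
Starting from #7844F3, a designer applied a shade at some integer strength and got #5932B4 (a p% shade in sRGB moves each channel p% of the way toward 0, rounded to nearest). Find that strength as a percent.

26%

#7844F3 is rgb(120, 68, 243); #5932B4 is rgb(89, 50, 180).
On the B channel (widest range): 180 ≈ 243 + (p/100)(0 − 243), so p ≈ 100×(180 − 243)/(0 − 243) = -6300/-243 = 25.93.
p = 26 reproduces all three channels after rounding.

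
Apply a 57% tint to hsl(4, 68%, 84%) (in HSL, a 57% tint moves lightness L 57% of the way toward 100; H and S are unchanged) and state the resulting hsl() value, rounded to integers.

hsl(4, 68%, 93%)

L moves 57% from 84 toward 100: 84 + 9.12 = 93.12 → 93.
H and S are unchanged.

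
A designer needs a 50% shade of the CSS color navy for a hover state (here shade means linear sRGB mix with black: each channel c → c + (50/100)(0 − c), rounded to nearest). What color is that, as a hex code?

#000040

CSS navy is rgb(0, 0, 128).
Per channel, c → c + 0.5(0 − c):
  R: 0 + 0 = 0 → 0
  G: 0 + 0.5×(0−0) = 0 + 0 = 0 → 0
  B: 128 + 0.5×(0−128) = 128 − 64 = 64 → 64
rgb(0, 0, 64) = #000040.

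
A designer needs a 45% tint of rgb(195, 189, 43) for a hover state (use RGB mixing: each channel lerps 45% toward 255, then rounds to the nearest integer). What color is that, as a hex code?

A 45% tint moves each channel 45% toward 255:
  R: 195 + 0.45×(255−195) = 195 + 27 = 222 → 222
  G: 189 + 0.45×(255−189) = 189 + 29.7 = 218.7 → 219
  B: 43 + 0.45×(255−43) = 43 + 95.4 = 138.4 → 138
rgb(222, 219, 138) = #dedb8a.

#dedb8a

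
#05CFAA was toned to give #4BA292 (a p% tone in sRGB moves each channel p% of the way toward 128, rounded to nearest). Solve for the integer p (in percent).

#05CFAA is rgb(5, 207, 170); #4BA292 is rgb(75, 162, 146).
On the R channel (widest range): 75 ≈ 5 + (p/100)(128 − 5), so p ≈ 100×(75 − 5)/(128 − 5) = 7000/123 = 56.91.
p = 57 reproduces all three channels after rounding.

57%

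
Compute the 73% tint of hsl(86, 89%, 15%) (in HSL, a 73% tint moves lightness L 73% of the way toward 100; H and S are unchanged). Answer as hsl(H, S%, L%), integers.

L moves 73% from 15 toward 100: 15 + 62.05 = 77.05 → 77.
H and S are unchanged.

hsl(86, 89%, 77%)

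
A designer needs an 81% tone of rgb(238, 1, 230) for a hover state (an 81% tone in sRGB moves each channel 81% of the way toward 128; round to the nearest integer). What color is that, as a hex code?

#956893

Per channel, c → c + 0.81(128 − c):
  R: 238 + 0.81×(128−238) = 238 − 89.1 = 148.9 → 149
  G: 1 + 0.81×(128−1) = 1 + 102.87 = 103.87 → 104
  B: 230 + 0.81×(128−230) = 230 − 82.62 = 147.38 → 147
rgb(149, 104, 147) = #956893.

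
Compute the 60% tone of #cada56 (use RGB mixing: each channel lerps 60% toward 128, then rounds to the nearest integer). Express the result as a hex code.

#cada56 is rgb(202, 218, 86).
A 60% tone moves each channel 60% toward 128:
  R: 202 − 44.4 = 157.6 → 158
  G: 218 + 0.6×(128−218) = 218 − 54 = 164 → 164
  B: 86 + 0.6×(128−86) = 86 + 25.2 = 111.2 → 111
rgb(158, 164, 111) = #9ea46f.

#9ea46f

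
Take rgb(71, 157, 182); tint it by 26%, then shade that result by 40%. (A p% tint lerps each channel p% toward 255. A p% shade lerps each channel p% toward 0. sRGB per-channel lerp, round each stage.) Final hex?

Lerp each channel 26% toward 255:
  R: 71 + 47.84 = 118.84 → 119
  G: 157 + 0.26×(255−157) = 157 + 25.48 = 182.48 → 182
  B: 182 + 0.26×(255−182) = 182 + 18.98 = 200.98 → 201
After the tint: rgb(119, 182, 201) = #77b6c9.
Lerp each channel 40% toward 0:
  R: 119 − 47.6 = 71.4 → 71
  G: 182 + 0.4×(0−182) = 182 − 72.8 = 109.2 → 109
  B: 201 − 80.4 = 120.6 → 121
rgb(71, 109, 121) = #476d79.

#476d79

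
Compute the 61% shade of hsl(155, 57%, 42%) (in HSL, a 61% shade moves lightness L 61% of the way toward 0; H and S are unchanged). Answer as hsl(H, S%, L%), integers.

L moves 61% from 42 toward 0: 42 − 25.62 = 16.38 → 16.
H and S are unchanged.

hsl(155, 57%, 16%)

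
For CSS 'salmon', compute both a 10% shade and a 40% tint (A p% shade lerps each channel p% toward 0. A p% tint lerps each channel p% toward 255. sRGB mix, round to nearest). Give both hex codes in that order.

#E17367, #FCB3AA

CSS salmon is rgb(250, 128, 114).
10% shade:
  R: 250 + 0.1×(0−250) = 250 − 25 = 225 → 225
  G: 128 + 0.1×(0−128) = 128 − 12.8 = 115.2 → 115
  B: 114 + 0.1×(0−114) = 114 − 11.4 = 102.6 → 103
  → #E17367
40% tint:
  R: 250 + 0.4×(255−250) = 250 + 2 = 252 → 252
  G: 128 + 0.4×(255−128) = 128 + 50.8 = 178.8 → 179
  B: 114 + 56.4 = 170.4 → 170
  → #FCB3AA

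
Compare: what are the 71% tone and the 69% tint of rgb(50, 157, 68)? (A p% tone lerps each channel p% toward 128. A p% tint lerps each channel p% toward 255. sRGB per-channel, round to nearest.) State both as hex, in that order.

71% tone:
  R: 50 + 0.71×(128−50) = 50 + 55.38 = 105.38 → 105
  G: 157 − 20.59 = 136.41 → 136
  B: 68 + 0.71×(128−68) = 68 + 42.6 = 110.6 → 111
  → #69886f
69% tint:
  R: 50 + 0.69×(255−50) = 50 + 141.45 = 191.45 → 191
  G: 157 + 67.62 = 224.62 → 225
  B: 68 + 0.69×(255−68) = 68 + 129.03 = 197.03 → 197
  → #bfe1c5

#69886f, #bfe1c5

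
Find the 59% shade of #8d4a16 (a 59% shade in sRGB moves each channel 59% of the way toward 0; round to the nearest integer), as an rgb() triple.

rgb(58, 30, 9)

#8d4a16 is rgb(141, 74, 22).
Lerp each channel 59% toward 0:
  R: 141 + 0.59×(0−141) = 141 − 83.19 = 57.81 → 58
  G: 74 + 0.59×(0−74) = 74 − 43.66 = 30.34 → 30
  B: 22 + 0.59×(0−22) = 22 − 12.98 = 9.02 → 9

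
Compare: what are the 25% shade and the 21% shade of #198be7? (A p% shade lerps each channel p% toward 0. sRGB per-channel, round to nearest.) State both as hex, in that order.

#1368ad, #146eb6

#198be7 is rgb(25, 139, 231).
25% shade:
  R: 25 + 0.25×(0−25) = 25 − 6.25 = 18.75 → 19
  G: 139 − 34.75 = 104.25 → 104
  B: 231 + 0.25×(0−231) = 231 − 57.75 = 173.25 → 173
  → #1368ad
21% shade:
  R: 25 + 0.21×(0−25) = 25 − 5.25 = 19.75 → 20
  G: 139 − 29.19 = 109.81 → 110
  B: 231 + 0.21×(0−231) = 231 − 48.51 = 182.49 → 182
  → #146eb6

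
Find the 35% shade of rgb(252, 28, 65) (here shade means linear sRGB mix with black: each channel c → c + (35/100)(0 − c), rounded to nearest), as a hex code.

#a4122a

Lerp each channel 35% toward 0:
  R: 252 + 0.35×(0−252) = 252 − 88.2 = 163.8 → 164
  G: 28 + 0.35×(0−28) = 28 − 9.8 = 18.2 → 18
  B: 65 + 0.35×(0−65) = 65 − 22.75 = 42.25 → 42
rgb(164, 18, 42) = #a4122a.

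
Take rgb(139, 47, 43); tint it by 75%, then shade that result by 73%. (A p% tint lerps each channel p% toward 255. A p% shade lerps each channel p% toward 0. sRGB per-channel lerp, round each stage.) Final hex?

A 75% tint moves each channel 75% toward 255:
  R: 139 + 0.75×(255−139) = 139 + 87 = 226 → 226
  G: 47 + 0.75×(255−47) = 47 + 156 = 203 → 203
  B: 43 + 159 = 202 → 202
After the tint: rgb(226, 203, 202) = #E2CBCA.
Per channel, c → c + 0.73(0 − c):
  R: 226 − 164.98 = 61.02 → 61
  G: 203 + 0.73×(0−203) = 203 − 148.19 = 54.81 → 55
  B: 202 − 147.46 = 54.54 → 55
rgb(61, 55, 55) = #3D3737.

#3D3737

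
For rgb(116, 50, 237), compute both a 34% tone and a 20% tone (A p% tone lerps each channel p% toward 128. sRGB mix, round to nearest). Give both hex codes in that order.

#784DC8, #7642D7

34% tone:
  R: 116 + 0.34×(128−116) = 116 + 4.08 = 120.08 → 120
  G: 50 + 0.34×(128−50) = 50 + 26.52 = 76.52 → 77
  B: 237 + 0.34×(128−237) = 237 − 37.06 = 199.94 → 200
  → #784DC8
20% tone:
  R: 116 + 0.2×(128−116) = 116 + 2.4 = 118.4 → 118
  G: 50 + 0.2×(128−50) = 50 + 15.6 = 65.6 → 66
  B: 237 − 21.8 = 215.2 → 215
  → #7642D7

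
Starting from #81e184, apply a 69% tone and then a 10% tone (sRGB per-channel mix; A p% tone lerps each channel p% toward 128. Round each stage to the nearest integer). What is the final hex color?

#809b81

#81e184 is rgb(129, 225, 132).
A 69% tone moves each channel 69% toward 128:
  R: 129 − 0.69 = 128.31 → 128
  G: 225 + 0.69×(128−225) = 225 − 66.93 = 158.07 → 158
  B: 132 − 2.76 = 129.24 → 129
After the tone: rgb(128, 158, 129) = #809e81.
Per channel, c → c + 0.1(128 − c):
  R: 128 + 0.1×(128−128) = 128 + 0 = 128 → 128
  G: 158 + 0.1×(128−158) = 158 − 3 = 155 → 155
  B: 129 − 0.1 = 128.9 → 129
rgb(128, 155, 129) = #809b81.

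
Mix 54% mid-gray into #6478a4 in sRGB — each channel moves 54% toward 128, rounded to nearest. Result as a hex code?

#6478a4 is rgb(100, 120, 164).
Per channel, c → c + 0.54(128 − c):
  R: 100 + 0.54×(128−100) = 100 + 15.12 = 115.12 → 115
  G: 120 + 4.32 = 124.32 → 124
  B: 164 − 19.44 = 144.56 → 145
rgb(115, 124, 145) = #737c91.

#737c91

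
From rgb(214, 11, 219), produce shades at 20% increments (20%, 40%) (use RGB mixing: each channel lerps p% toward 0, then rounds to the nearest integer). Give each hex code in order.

20%: (214 − 42.8 = 171.2→171, 11 − 2.2 = 8.8→9, 219 − 43.8 = 175.2→175) → #AB09AF
40%: (214 − 85.6 = 128.4→128, 11 − 4.4 = 6.6→7, 219 − 87.6 = 131.4→131) → #800783

#AB09AF, #800783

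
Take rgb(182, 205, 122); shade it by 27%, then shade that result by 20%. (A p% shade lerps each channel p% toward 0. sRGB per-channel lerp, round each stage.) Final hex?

Lerp each channel 27% toward 0:
  R: 182 − 49.14 = 132.86 → 133
  G: 205 + 0.27×(0−205) = 205 − 55.35 = 149.65 → 150
  B: 122 + 0.27×(0−122) = 122 − 32.94 = 89.06 → 89
After the shade: rgb(133, 150, 89) = #859659.
A 20% shade moves each channel 20% toward 0:
  R: 133 + 0.2×(0−133) = 133 − 26.6 = 106.4 → 106
  G: 150 + 0.2×(0−150) = 150 − 30 = 120 → 120
  B: 89 − 17.8 = 71.2 → 71
rgb(106, 120, 71) = #6A7847.

#6A7847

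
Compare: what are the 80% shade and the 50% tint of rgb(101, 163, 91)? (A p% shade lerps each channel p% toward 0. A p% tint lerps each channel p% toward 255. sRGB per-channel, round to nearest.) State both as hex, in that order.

#142112, #B2D1AD

80% shade:
  R: 101 + 0.8×(0−101) = 101 − 80.8 = 20.2 → 20
  G: 163 − 130.4 = 32.6 → 33
  B: 91 − 72.8 = 18.2 → 18
  → #142112
50% tint:
  R: 101 + 0.5×(255−101) = 101 + 77 = 178 → 178
  G: 163 + 0.5×(255−163) = 163 + 46 = 209 → 209
  B: 91 + 0.5×(255−91) = 91 + 82 = 173 → 173
  → #B2D1AD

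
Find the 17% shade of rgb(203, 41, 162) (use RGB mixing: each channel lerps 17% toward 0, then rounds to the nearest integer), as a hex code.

Lerp each channel 17% toward 0:
  R: 203 + 0.17×(0−203) = 203 − 34.51 = 168.49 → 168
  G: 41 − 6.97 = 34.03 → 34
  B: 162 − 27.54 = 134.46 → 134
rgb(168, 34, 134) = #A82286.

#A82286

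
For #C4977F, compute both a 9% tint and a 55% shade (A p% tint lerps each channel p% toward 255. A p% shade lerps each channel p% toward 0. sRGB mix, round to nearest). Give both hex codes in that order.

#C4977F is rgb(196, 151, 127).
9% tint:
  R: 196 + 0.09×(255−196) = 196 + 5.31 = 201.31 → 201
  G: 151 + 0.09×(255−151) = 151 + 9.36 = 160.36 → 160
  B: 127 + 0.09×(255−127) = 127 + 11.52 = 138.52 → 139
  → #C9A08B
55% shade:
  R: 196 + 0.55×(0−196) = 196 − 107.8 = 88.2 → 88
  G: 151 − 83.05 = 67.95 → 68
  B: 127 + 0.55×(0−127) = 127 − 69.85 = 57.15 → 57
  → #584439

#C9A08B, #584439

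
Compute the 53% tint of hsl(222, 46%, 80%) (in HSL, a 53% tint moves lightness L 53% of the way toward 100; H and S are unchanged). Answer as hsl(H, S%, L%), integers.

L moves 53% from 80 toward 100: 80 + 10.6 = 90.6 → 91.
H and S are unchanged.

hsl(222, 46%, 91%)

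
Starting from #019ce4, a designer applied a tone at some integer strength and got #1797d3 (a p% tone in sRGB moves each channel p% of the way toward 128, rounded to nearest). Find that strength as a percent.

17%

#019ce4 is rgb(1, 156, 228); #1797d3 is rgb(23, 151, 211).
On the R channel (widest range): 23 ≈ 1 + (p/100)(128 − 1), so p ≈ 100×(23 − 1)/(128 − 1) = 2200/127 = 17.32.
p = 17 reproduces all three channels after rounding.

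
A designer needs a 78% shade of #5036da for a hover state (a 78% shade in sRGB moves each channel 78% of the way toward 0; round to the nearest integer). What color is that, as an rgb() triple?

#5036da is rgb(80, 54, 218).
Lerp each channel 78% toward 0:
  R: 80 + 0.78×(0−80) = 80 − 62.4 = 17.6 → 18
  G: 54 + 0.78×(0−54) = 54 − 42.12 = 11.88 → 12
  B: 218 + 0.78×(0−218) = 218 − 170.04 = 47.96 → 48

rgb(18, 12, 48)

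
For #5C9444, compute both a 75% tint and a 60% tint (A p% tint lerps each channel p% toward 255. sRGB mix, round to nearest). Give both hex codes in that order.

#D6E4D0, #BED4B4

#5C9444 is rgb(92, 148, 68).
75% tint:
  R: 92 + 0.75×(255−92) = 92 + 122.25 = 214.25 → 214
  G: 148 + 80.25 = 228.25 → 228
  B: 68 + 140.25 = 208.25 → 208
  → #D6E4D0
60% tint:
  R: 92 + 0.6×(255−92) = 92 + 97.8 = 189.8 → 190
  G: 148 + 64.2 = 212.2 → 212
  B: 68 + 112.2 = 180.2 → 180
  → #BED4B4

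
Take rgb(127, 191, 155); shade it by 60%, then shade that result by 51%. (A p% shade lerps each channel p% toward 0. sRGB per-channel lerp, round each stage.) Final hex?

#19251E

A 60% shade moves each channel 60% toward 0:
  R: 127 − 76.2 = 50.8 → 51
  G: 191 − 114.6 = 76.4 → 76
  B: 155 + 0.6×(0−155) = 155 − 93 = 62 → 62
After the shade: rgb(51, 76, 62) = #334C3E.
Lerp each channel 51% toward 0:
  R: 51 − 26.01 = 24.99 → 25
  G: 76 + 0.51×(0−76) = 76 − 38.76 = 37.24 → 37
  B: 62 + 0.51×(0−62) = 62 − 31.62 = 30.38 → 30
rgb(25, 37, 30) = #19251E.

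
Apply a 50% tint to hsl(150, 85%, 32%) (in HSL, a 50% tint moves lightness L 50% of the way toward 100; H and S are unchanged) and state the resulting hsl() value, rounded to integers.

L moves 50% from 32 toward 100: 32 + 34 = 66 → 66.
H and S are unchanged.

hsl(150, 85%, 66%)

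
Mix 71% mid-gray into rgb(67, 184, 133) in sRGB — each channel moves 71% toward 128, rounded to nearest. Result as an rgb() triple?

rgb(110, 144, 129)

A 71% tone moves each channel 71% toward 128:
  R: 67 + 0.71×(128−67) = 67 + 43.31 = 110.31 → 110
  G: 184 + 0.71×(128−184) = 184 − 39.76 = 144.24 → 144
  B: 133 + 0.71×(128−133) = 133 − 3.55 = 129.45 → 129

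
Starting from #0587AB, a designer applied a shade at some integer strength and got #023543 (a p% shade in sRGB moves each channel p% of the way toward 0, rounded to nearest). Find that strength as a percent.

61%

#0587AB is rgb(5, 135, 171); #023543 is rgb(2, 53, 67).
On the B channel (widest range): 67 ≈ 171 + (p/100)(0 − 171), so p ≈ 100×(67 − 171)/(0 − 171) = -10400/-171 = 60.82.
p = 61 reproduces all three channels after rounding.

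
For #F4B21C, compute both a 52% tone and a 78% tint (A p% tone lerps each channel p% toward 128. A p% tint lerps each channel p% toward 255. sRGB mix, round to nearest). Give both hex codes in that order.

#F4B21C is rgb(244, 178, 28).
52% tone:
  R: 244 + 0.52×(128−244) = 244 − 60.32 = 183.68 → 184
  G: 178 + 0.52×(128−178) = 178 − 26 = 152 → 152
  B: 28 + 0.52×(128−28) = 28 + 52 = 80 → 80
  → #B89850
78% tint:
  R: 244 + 8.58 = 252.58 → 253
  G: 178 + 60.06 = 238.06 → 238
  B: 28 + 0.78×(255−28) = 28 + 177.06 = 205.06 → 205
  → #FDEECD

#B89850, #FDEECD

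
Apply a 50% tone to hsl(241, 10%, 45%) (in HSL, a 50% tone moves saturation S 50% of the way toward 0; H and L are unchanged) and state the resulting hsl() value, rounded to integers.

hsl(241, 5%, 45%)

S moves 50% from 10 toward 0: 10 − 5 = 5 → 5.
H and L are unchanged.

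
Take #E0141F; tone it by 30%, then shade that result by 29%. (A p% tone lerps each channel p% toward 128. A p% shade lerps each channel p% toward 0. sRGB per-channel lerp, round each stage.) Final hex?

#8A252B

#E0141F is rgb(224, 20, 31).
Per channel, c → c + 0.3(128 − c):
  R: 224 + 0.3×(128−224) = 224 − 28.8 = 195.2 → 195
  G: 20 + 32.4 = 52.4 → 52
  B: 31 + 29.1 = 60.1 → 60
After the tone: rgb(195, 52, 60) = #C3343C.
A 29% shade moves each channel 29% toward 0:
  R: 195 + 0.29×(0−195) = 195 − 56.55 = 138.45 → 138
  G: 52 − 15.08 = 36.92 → 37
  B: 60 + 0.29×(0−60) = 60 − 17.4 = 42.6 → 43
rgb(138, 37, 43) = #8A252B.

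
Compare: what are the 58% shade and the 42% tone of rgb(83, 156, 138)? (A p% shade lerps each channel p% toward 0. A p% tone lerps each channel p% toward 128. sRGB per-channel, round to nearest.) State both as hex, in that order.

58% shade:
  R: 83 − 48.14 = 34.86 → 35
  G: 156 + 0.58×(0−156) = 156 − 90.48 = 65.52 → 66
  B: 138 − 80.04 = 57.96 → 58
  → #23423A
42% tone:
  R: 83 + 18.9 = 101.9 → 102
  G: 156 + 0.42×(128−156) = 156 − 11.76 = 144.24 → 144
  B: 138 + 0.42×(128−138) = 138 − 4.2 = 133.8 → 134
  → #669086

#23423A, #669086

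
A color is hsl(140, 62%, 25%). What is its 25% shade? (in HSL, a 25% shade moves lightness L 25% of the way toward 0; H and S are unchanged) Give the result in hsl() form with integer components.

hsl(140, 62%, 19%)

L moves 25% from 25 toward 0: 25 − 6.25 = 18.75 → 19.
H and S are unchanged.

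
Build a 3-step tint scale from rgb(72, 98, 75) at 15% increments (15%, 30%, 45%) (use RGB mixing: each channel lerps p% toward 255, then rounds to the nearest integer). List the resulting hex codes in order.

#637A66, #7F9181, #9AA99C

15%: (72 + 27.45 = 99.45→99, 98 + 23.55 = 121.55→122, 75 + 27 = 102→102) → #637A66
30%: (72 + 54.9 = 126.9→127, 98 + 47.1 = 145.1→145, 75 + 54 = 129→129) → #7F9181
45%: (72 + 82.35 = 154.35→154, 98 + 70.65 = 168.65→169, 75 + 81 = 156→156) → #9AA99C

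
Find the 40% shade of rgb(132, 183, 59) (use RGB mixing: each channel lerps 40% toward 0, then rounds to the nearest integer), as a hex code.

#4F6E23

Per channel, c → c + 0.4(0 − c):
  R: 132 + 0.4×(0−132) = 132 − 52.8 = 79.2 → 79
  G: 183 − 73.2 = 109.8 → 110
  B: 59 + 0.4×(0−59) = 59 − 23.6 = 35.4 → 35
rgb(79, 110, 35) = #4F6E23.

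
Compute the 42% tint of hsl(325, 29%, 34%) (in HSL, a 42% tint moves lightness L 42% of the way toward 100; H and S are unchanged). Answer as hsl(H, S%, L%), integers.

L moves 42% from 34 toward 100: 34 + 27.72 = 61.72 → 62.
H and S are unchanged.

hsl(325, 29%, 62%)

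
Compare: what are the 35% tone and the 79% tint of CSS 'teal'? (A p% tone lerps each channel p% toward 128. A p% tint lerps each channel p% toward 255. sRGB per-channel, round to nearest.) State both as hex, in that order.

CSS teal is rgb(0, 128, 128).
35% tone:
  R: 0 + 44.8 = 44.8 → 45
  G: 128 + 0 = 128 → 128
  B: 128 + 0.35×(128−128) = 128 + 0 = 128 → 128
  → #2d8080
79% tint:
  R: 0 + 0.79×(255−0) = 0 + 201.45 = 201.45 → 201
  G: 128 + 0.79×(255−128) = 128 + 100.33 = 228.33 → 228
  B: 128 + 100.33 = 228.33 → 228
  → #c9e4e4

#2d8080, #c9e4e4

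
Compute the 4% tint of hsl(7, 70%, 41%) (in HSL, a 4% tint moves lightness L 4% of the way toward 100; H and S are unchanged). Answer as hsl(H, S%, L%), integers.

hsl(7, 70%, 43%)

L moves 4% from 41 toward 100: 41 + 2.36 = 43.36 → 43.
H and S are unchanged.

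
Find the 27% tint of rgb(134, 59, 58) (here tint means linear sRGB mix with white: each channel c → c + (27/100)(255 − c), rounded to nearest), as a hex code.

#A7706F

Lerp each channel 27% toward 255:
  R: 134 + 0.27×(255−134) = 134 + 32.67 = 166.67 → 167
  G: 59 + 52.92 = 111.92 → 112
  B: 58 + 0.27×(255−58) = 58 + 53.19 = 111.19 → 111
rgb(167, 112, 111) = #A7706F.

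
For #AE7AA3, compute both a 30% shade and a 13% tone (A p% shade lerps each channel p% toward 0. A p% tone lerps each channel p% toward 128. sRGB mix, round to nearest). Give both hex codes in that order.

#AE7AA3 is rgb(174, 122, 163).
30% shade:
  R: 174 + 0.3×(0−174) = 174 − 52.2 = 121.8 → 122
  G: 122 − 36.6 = 85.4 → 85
  B: 163 − 48.9 = 114.1 → 114
  → #7A5572
13% tone:
  R: 174 − 5.98 = 168.02 → 168
  G: 122 + 0.78 = 122.78 → 123
  B: 163 + 0.13×(128−163) = 163 − 4.55 = 158.45 → 158
  → #A87B9E

#7A5572, #A87B9E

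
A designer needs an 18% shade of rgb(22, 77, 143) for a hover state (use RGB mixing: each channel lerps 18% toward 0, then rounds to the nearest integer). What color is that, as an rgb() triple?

An 18% shade moves each channel 18% toward 0:
  R: 22 + 0.18×(0−22) = 22 − 3.96 = 18.04 → 18
  G: 77 + 0.18×(0−77) = 77 − 13.86 = 63.14 → 63
  B: 143 + 0.18×(0−143) = 143 − 25.74 = 117.26 → 117

rgb(18, 63, 117)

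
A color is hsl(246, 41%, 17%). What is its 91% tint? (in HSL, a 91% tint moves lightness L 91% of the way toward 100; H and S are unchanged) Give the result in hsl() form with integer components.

hsl(246, 41%, 93%)

L moves 91% from 17 toward 100: 17 + 75.53 = 92.53 → 93.
H and S are unchanged.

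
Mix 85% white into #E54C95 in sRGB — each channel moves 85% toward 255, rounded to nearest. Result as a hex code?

#FBE4EF

#E54C95 is rgb(229, 76, 149).
An 85% tint moves each channel 85% toward 255:
  R: 229 + 22.1 = 251.1 → 251
  G: 76 + 0.85×(255−76) = 76 + 152.15 = 228.15 → 228
  B: 149 + 90.1 = 239.1 → 239
rgb(251, 228, 239) = #FBE4EF.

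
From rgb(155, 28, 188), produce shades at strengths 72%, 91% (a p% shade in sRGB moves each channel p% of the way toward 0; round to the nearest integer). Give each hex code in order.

#2b0835, #0e0311

72%: (155 − 111.6 = 43.4→43, 28 − 20.16 = 7.84→8, 188 − 135.36 = 52.64→53) → #2b0835
91%: (155 − 141.05 = 13.95→14, 28 − 25.48 = 2.52→3, 188 − 171.08 = 16.92→17) → #0e0311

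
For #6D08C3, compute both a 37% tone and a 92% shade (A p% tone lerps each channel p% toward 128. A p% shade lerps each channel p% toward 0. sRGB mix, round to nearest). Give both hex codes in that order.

#7434AA, #090110

#6D08C3 is rgb(109, 8, 195).
37% tone:
  R: 109 + 7.03 = 116.03 → 116
  G: 8 + 0.37×(128−8) = 8 + 44.4 = 52.4 → 52
  B: 195 − 24.79 = 170.21 → 170
  → #7434AA
92% shade:
  R: 109 + 0.92×(0−109) = 109 − 100.28 = 8.72 → 9
  G: 8 + 0.92×(0−8) = 8 − 7.36 = 0.64 → 1
  B: 195 − 179.4 = 15.6 → 16
  → #090110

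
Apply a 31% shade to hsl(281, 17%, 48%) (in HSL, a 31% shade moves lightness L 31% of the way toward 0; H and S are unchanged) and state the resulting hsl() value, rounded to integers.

L moves 31% from 48 toward 0: 48 − 14.88 = 33.12 → 33.
H and S are unchanged.

hsl(281, 17%, 33%)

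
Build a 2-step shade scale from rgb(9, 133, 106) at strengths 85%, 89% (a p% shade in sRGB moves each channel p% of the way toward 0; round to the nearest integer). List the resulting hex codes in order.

#011410, #010f0c

85%: (9 − 7.65 = 1.35→1, 133 − 113.05 = 19.95→20, 106 − 90.1 = 15.9→16) → #011410
89%: (9 − 8.01 = 0.99→1, 133 − 118.37 = 14.63→15, 106 − 94.34 = 11.66→12) → #010f0c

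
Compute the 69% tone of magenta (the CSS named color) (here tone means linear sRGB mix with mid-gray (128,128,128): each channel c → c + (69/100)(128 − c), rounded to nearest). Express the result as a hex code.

#A758A7

CSS magenta is rgb(255, 0, 255).
Lerp each channel 69% toward 128:
  R: 255 + 0.69×(128−255) = 255 − 87.63 = 167.37 → 167
  G: 0 + 88.32 = 88.32 → 88
  B: 255 − 87.63 = 167.37 → 167
rgb(167, 88, 167) = #A758A7.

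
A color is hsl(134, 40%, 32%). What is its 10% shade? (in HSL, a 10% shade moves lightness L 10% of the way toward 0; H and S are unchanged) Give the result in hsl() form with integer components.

hsl(134, 40%, 29%)

L moves 10% from 32 toward 0: 32 − 3.2 = 28.8 → 29.
H and S are unchanged.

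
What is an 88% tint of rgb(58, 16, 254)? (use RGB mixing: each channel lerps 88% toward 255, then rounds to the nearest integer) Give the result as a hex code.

#e7e2ff

An 88% tint moves each channel 88% toward 255:
  R: 58 + 173.36 = 231.36 → 231
  G: 16 + 210.32 = 226.32 → 226
  B: 254 + 0.88 = 254.88 → 255
rgb(231, 226, 255) = #e7e2ff.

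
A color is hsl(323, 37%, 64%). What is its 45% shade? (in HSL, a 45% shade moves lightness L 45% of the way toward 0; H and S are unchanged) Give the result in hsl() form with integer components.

hsl(323, 37%, 35%)

L moves 45% from 64 toward 0: 64 − 28.8 = 35.2 → 35.
H and S are unchanged.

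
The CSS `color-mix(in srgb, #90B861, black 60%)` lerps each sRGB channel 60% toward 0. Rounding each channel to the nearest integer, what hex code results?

#90B861 is rgb(144, 184, 97).
Per channel, c → c + 0.6(0 − c):
  R: 144 − 86.4 = 57.6 → 58
  G: 184 − 110.4 = 73.6 → 74
  B: 97 + 0.6×(0−97) = 97 − 58.2 = 38.8 → 39
rgb(58, 74, 39) = #3A4A27.

#3A4A27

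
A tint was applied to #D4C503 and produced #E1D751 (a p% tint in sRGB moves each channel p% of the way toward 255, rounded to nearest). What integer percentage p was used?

31%

#D4C503 is rgb(212, 197, 3); #E1D751 is rgb(225, 215, 81).
On the B channel (widest range): 81 ≈ 3 + (p/100)(255 − 3), so p ≈ 100×(81 − 3)/(255 − 3) = 7800/252 = 30.95.
p = 31 reproduces all three channels after rounding.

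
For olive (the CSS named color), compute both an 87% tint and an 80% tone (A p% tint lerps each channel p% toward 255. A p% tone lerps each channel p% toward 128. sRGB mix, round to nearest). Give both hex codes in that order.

#EEEEDE, #808066

CSS olive is rgb(128, 128, 0).
87% tint:
  R: 128 + 110.49 = 238.49 → 238
  G: 128 + 0.87×(255−128) = 128 + 110.49 = 238.49 → 238
  B: 0 + 0.87×(255−0) = 0 + 221.85 = 221.85 → 222
  → #EEEEDE
80% tone:
  R: 128 + 0.8×(128−128) = 128 + 0 = 128 → 128
  G: 128 + 0 = 128 → 128
  B: 0 + 0.8×(128−0) = 0 + 102.4 = 102.4 → 102
  → #808066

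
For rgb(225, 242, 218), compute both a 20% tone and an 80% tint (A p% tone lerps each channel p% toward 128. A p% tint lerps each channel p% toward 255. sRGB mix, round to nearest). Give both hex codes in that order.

#cedbc8, #f9fcf8

20% tone:
  R: 225 + 0.2×(128−225) = 225 − 19.4 = 205.6 → 206
  G: 242 − 22.8 = 219.2 → 219
  B: 218 + 0.2×(128−218) = 218 − 18 = 200 → 200
  → #cedbc8
80% tint:
  R: 225 + 0.8×(255−225) = 225 + 24 = 249 → 249
  G: 242 + 10.4 = 252.4 → 252
  B: 218 + 0.8×(255−218) = 218 + 29.6 = 247.6 → 248
  → #f9fcf8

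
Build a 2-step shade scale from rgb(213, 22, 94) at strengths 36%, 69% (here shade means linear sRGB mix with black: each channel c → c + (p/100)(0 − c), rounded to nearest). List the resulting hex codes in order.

#880e3c, #42071d

36%: (213 − 76.68 = 136.32→136, 22 − 7.92 = 14.08→14, 94 − 33.84 = 60.16→60) → #880e3c
69%: (213 − 146.97 = 66.03→66, 22 − 15.18 = 6.82→7, 94 − 64.86 = 29.14→29) → #42071d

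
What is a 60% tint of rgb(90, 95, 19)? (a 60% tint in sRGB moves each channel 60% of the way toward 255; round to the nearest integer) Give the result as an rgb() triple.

Lerp each channel 60% toward 255:
  R: 90 + 0.6×(255−90) = 90 + 99 = 189 → 189
  G: 95 + 96 = 191 → 191
  B: 19 + 0.6×(255−19) = 19 + 141.6 = 160.6 → 161

rgb(189, 191, 161)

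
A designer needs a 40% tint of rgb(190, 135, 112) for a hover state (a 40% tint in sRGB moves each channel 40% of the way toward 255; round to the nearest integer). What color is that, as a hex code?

Per channel, c → c + 0.4(255 − c):
  R: 190 + 0.4×(255−190) = 190 + 26 = 216 → 216
  G: 135 + 48 = 183 → 183
  B: 112 + 0.4×(255−112) = 112 + 57.2 = 169.2 → 169
rgb(216, 183, 169) = #d8b7a9.

#d8b7a9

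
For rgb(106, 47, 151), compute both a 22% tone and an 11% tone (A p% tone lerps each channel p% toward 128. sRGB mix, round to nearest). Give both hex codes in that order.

#6F4192, #6C3894

22% tone:
  R: 106 + 4.84 = 110.84 → 111
  G: 47 + 0.22×(128−47) = 47 + 17.82 = 64.82 → 65
  B: 151 + 0.22×(128−151) = 151 − 5.06 = 145.94 → 146
  → #6F4192
11% tone:
  R: 106 + 0.11×(128−106) = 106 + 2.42 = 108.42 → 108
  G: 47 + 0.11×(128−47) = 47 + 8.91 = 55.91 → 56
  B: 151 − 2.53 = 148.47 → 148
  → #6C3894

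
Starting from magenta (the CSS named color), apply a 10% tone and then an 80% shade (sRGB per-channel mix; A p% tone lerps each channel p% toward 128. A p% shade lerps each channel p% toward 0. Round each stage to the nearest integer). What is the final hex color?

#300330

CSS magenta is rgb(255, 0, 255).
Lerp each channel 10% toward 128:
  R: 255 + 0.1×(128−255) = 255 − 12.7 = 242.3 → 242
  G: 0 + 12.8 = 12.8 → 13
  B: 255 + 0.1×(128−255) = 255 − 12.7 = 242.3 → 242
After the tone: rgb(242, 13, 242) = #F20DF2.
An 80% shade moves each channel 80% toward 0:
  R: 242 + 0.8×(0−242) = 242 − 193.6 = 48.4 → 48
  G: 13 − 10.4 = 2.6 → 3
  B: 242 + 0.8×(0−242) = 242 − 193.6 = 48.4 → 48
rgb(48, 3, 48) = #300330.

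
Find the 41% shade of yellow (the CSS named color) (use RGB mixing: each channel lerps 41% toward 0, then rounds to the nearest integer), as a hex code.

CSS yellow is rgb(255, 255, 0).
Per channel, c → c + 0.41(0 − c):
  R: 255 − 104.55 = 150.45 → 150
  G: 255 − 104.55 = 150.45 → 150
  B: 0 + 0 = 0 → 0
rgb(150, 150, 0) = #969600.

#969600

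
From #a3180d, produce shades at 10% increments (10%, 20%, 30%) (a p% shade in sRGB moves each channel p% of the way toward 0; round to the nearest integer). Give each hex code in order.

#93160c, #82130a, #721109

#a3180d is rgb(163, 24, 13).
10%: (163 − 16.3 = 146.7→147, 24 − 2.4 = 21.6→22, 13 − 1.3 = 11.7→12) → #93160c
20%: (163 − 32.6 = 130.4→130, 24 − 4.8 = 19.2→19, 13 − 2.6 = 10.4→10) → #82130a
30%: (163 − 48.9 = 114.1→114, 24 − 7.2 = 16.8→17, 13 − 3.9 = 9.1→9) → #721109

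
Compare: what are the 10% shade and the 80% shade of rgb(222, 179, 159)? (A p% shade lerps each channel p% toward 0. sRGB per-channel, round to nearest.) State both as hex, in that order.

#C8A18F, #2C2420

10% shade:
  R: 222 + 0.1×(0−222) = 222 − 22.2 = 199.8 → 200
  G: 179 − 17.9 = 161.1 → 161
  B: 159 − 15.9 = 143.1 → 143
  → #C8A18F
80% shade:
  R: 222 + 0.8×(0−222) = 222 − 177.6 = 44.4 → 44
  G: 179 + 0.8×(0−179) = 179 − 143.2 = 35.8 → 36
  B: 159 + 0.8×(0−159) = 159 − 127.2 = 31.8 → 32
  → #2C2420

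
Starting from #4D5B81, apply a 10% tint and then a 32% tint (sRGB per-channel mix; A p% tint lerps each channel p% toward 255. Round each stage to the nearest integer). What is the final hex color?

#929AB2

#4D5B81 is rgb(77, 91, 129).
Per channel, c → c + 0.1(255 − c):
  R: 77 + 17.8 = 94.8 → 95
  G: 91 + 16.4 = 107.4 → 107
  B: 129 + 0.1×(255−129) = 129 + 12.6 = 141.6 → 142
After the tint: rgb(95, 107, 142) = #5F6B8E.
Per channel, c → c + 0.32(255 − c):
  R: 95 + 0.32×(255−95) = 95 + 51.2 = 146.2 → 146
  G: 107 + 47.36 = 154.36 → 154
  B: 142 + 0.32×(255−142) = 142 + 36.16 = 178.16 → 178
rgb(146, 154, 178) = #929AB2.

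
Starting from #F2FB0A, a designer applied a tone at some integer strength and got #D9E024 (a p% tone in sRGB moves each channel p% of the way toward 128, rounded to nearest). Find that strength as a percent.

22%

#F2FB0A is rgb(242, 251, 10); #D9E024 is rgb(217, 224, 36).
On the G channel (widest range): 224 ≈ 251 + (p/100)(128 − 251), so p ≈ 100×(224 − 251)/(128 − 251) = -2700/-123 = 21.95.
p = 22 reproduces all three channels after rounding.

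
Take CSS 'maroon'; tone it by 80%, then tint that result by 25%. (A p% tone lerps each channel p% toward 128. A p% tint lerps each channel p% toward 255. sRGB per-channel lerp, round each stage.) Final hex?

#A08C8C

CSS maroon is rgb(128, 0, 0).
Lerp each channel 80% toward 128:
  R: 128 + 0 = 128 → 128
  G: 0 + 102.4 = 102.4 → 102
  B: 0 + 0.8×(128−0) = 0 + 102.4 = 102.4 → 102
After the tone: rgb(128, 102, 102) = #806666.
A 25% tint moves each channel 25% toward 255:
  R: 128 + 0.25×(255−128) = 128 + 31.75 = 159.75 → 160
  G: 102 + 38.25 = 140.25 → 140
  B: 102 + 0.25×(255−102) = 102 + 38.25 = 140.25 → 140
rgb(160, 140, 140) = #A08C8C.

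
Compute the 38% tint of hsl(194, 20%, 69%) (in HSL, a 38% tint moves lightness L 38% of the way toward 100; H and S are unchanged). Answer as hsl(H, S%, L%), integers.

hsl(194, 20%, 81%)

L moves 38% from 69 toward 100: 69 + 11.78 = 80.78 → 81.
H and S are unchanged.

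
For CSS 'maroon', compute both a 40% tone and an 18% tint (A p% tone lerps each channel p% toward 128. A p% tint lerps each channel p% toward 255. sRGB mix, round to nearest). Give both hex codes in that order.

#803333, #972E2E

CSS maroon is rgb(128, 0, 0).
40% tone:
  R: 128 + 0.4×(128−128) = 128 + 0 = 128 → 128
  G: 0 + 0.4×(128−0) = 0 + 51.2 = 51.2 → 51
  B: 0 + 0.4×(128−0) = 0 + 51.2 = 51.2 → 51
  → #803333
18% tint:
  R: 128 + 0.18×(255−128) = 128 + 22.86 = 150.86 → 151
  G: 0 + 45.9 = 45.9 → 46
  B: 0 + 0.18×(255−0) = 0 + 45.9 = 45.9 → 46
  → #972E2E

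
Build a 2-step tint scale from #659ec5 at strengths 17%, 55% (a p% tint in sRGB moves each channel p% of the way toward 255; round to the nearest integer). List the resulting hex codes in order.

#659ec5 is rgb(101, 158, 197).
17%: (101 + 26.18 = 127.18→127, 158 + 16.49 = 174.49→174, 197 + 9.86 = 206.86→207) → #7faecf
55%: (101 + 84.7 = 185.7→186, 158 + 53.35 = 211.35→211, 197 + 31.9 = 228.9→229) → #bad3e5

#7faecf, #bad3e5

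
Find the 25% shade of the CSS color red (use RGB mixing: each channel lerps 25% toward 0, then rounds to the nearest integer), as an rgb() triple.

rgb(191, 0, 0)

CSS red is rgb(255, 0, 0).
Lerp each channel 25% toward 0:
  R: 255 − 63.75 = 191.25 → 191
  G: 0 + 0 = 0 → 0
  B: 0 + 0 = 0 → 0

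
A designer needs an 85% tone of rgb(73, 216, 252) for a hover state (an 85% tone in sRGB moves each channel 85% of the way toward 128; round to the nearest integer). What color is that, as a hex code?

#788D93

Per channel, c → c + 0.85(128 − c):
  R: 73 + 46.75 = 119.75 → 120
  G: 216 − 74.8 = 141.2 → 141
  B: 252 − 105.4 = 146.6 → 147
rgb(120, 141, 147) = #788D93.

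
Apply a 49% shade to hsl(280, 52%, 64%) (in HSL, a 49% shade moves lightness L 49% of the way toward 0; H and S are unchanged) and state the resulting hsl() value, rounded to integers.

L moves 49% from 64 toward 0: 64 − 31.36 = 32.64 → 33.
H and S are unchanged.

hsl(280, 52%, 33%)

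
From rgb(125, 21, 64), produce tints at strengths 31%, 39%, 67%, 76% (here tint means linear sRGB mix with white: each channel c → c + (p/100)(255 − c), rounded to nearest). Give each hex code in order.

#a55e7b, #b0708a, #d4b2c0, #e0c7d1

31%: (125 + 40.3 = 165.3→165, 21 + 72.54 = 93.54→94, 64 + 59.21 = 123.21→123) → #a55e7b
39%: (125 + 50.7 = 175.7→176, 21 + 91.26 = 112.26→112, 64 + 74.49 = 138.49→138) → #b0708a
67%: (125 + 87.1 = 212.1→212, 21 + 156.78 = 177.78→178, 64 + 127.97 = 191.97→192) → #d4b2c0
76%: (125 + 98.8 = 223.8→224, 21 + 177.84 = 198.84→199, 64 + 145.16 = 209.16→209) → #e0c7d1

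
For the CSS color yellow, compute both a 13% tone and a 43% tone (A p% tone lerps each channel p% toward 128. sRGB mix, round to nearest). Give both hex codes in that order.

#EEEE11, #C8C837

CSS yellow is rgb(255, 255, 0).
13% tone:
  R: 255 + 0.13×(128−255) = 255 − 16.51 = 238.49 → 238
  G: 255 + 0.13×(128−255) = 255 − 16.51 = 238.49 → 238
  B: 0 + 0.13×(128−0) = 0 + 16.64 = 16.64 → 17
  → #EEEE11
43% tone:
  R: 255 + 0.43×(128−255) = 255 − 54.61 = 200.39 → 200
  G: 255 + 0.43×(128−255) = 255 − 54.61 = 200.39 → 200
  B: 0 + 0.43×(128−0) = 0 + 55.04 = 55.04 → 55
  → #C8C837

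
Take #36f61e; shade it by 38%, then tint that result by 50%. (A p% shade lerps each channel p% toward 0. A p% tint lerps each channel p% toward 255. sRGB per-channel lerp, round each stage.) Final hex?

#90cc89

#36f61e is rgb(54, 246, 30).
Lerp each channel 38% toward 0:
  R: 54 + 0.38×(0−54) = 54 − 20.52 = 33.48 → 33
  G: 246 + 0.38×(0−246) = 246 − 93.48 = 152.52 → 153
  B: 30 + 0.38×(0−30) = 30 − 11.4 = 18.6 → 19
After the shade: rgb(33, 153, 19) = #219913.
Per channel, c → c + 0.5(255 − c):
  R: 33 + 0.5×(255−33) = 33 + 111 = 144 → 144
  G: 153 + 0.5×(255−153) = 153 + 51 = 204 → 204
  B: 19 + 0.5×(255−19) = 19 + 118 = 137 → 137
rgb(144, 204, 137) = #90cc89.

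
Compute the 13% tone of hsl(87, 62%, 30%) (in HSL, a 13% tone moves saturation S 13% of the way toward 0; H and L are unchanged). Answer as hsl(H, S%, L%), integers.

S moves 13% from 62 toward 0: 62 − 8.06 = 53.94 → 54.
H and L are unchanged.

hsl(87, 54%, 30%)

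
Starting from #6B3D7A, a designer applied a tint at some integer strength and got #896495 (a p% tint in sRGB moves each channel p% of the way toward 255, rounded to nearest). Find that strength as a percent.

#6B3D7A is rgb(107, 61, 122); #896495 is rgb(137, 100, 149).
On the G channel (widest range): 100 ≈ 61 + (p/100)(255 − 61), so p ≈ 100×(100 − 61)/(255 − 61) = 3900/194 = 20.10.
p = 20 reproduces all three channels after rounding.

20%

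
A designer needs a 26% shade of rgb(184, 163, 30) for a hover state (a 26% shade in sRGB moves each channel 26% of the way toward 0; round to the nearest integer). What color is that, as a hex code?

#887916

A 26% shade moves each channel 26% toward 0:
  R: 184 − 47.84 = 136.16 → 136
  G: 163 − 42.38 = 120.62 → 121
  B: 30 + 0.26×(0−30) = 30 − 7.8 = 22.2 → 22
rgb(136, 121, 22) = #887916.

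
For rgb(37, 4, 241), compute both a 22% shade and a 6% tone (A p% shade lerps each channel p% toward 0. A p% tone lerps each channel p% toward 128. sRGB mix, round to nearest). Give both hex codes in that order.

#1d03bc, #2a0bea

22% shade:
  R: 37 + 0.22×(0−37) = 37 − 8.14 = 28.86 → 29
  G: 4 − 0.88 = 3.12 → 3
  B: 241 + 0.22×(0−241) = 241 − 53.02 = 187.98 → 188
  → #1d03bc
6% tone:
  R: 37 + 0.06×(128−37) = 37 + 5.46 = 42.46 → 42
  G: 4 + 7.44 = 11.44 → 11
  B: 241 + 0.06×(128−241) = 241 − 6.78 = 234.22 → 234
  → #2a0bea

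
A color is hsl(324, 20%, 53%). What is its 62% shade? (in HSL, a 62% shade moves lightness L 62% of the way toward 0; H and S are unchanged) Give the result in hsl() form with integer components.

hsl(324, 20%, 20%)

L moves 62% from 53 toward 0: 53 − 32.86 = 20.14 → 20.
H and S are unchanged.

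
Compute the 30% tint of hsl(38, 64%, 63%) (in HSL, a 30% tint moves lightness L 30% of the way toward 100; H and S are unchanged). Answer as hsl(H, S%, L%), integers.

L moves 30% from 63 toward 100: 63 + 11.1 = 74.1 → 74.
H and S are unchanged.

hsl(38, 64%, 74%)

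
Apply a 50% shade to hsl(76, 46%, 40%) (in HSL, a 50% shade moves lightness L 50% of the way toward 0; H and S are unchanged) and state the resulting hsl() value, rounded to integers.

hsl(76, 46%, 20%)

L moves 50% from 40 toward 0: 40 − 20 = 20 → 20.
H and S are unchanged.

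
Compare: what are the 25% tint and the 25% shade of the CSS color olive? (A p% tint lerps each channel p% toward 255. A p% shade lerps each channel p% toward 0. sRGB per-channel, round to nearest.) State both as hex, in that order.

#a0a040, #606000

CSS olive is rgb(128, 128, 0).
25% tint:
  R: 128 + 0.25×(255−128) = 128 + 31.75 = 159.75 → 160
  G: 128 + 31.75 = 159.75 → 160
  B: 0 + 0.25×(255−0) = 0 + 63.75 = 63.75 → 64
  → #a0a040
25% shade:
  R: 128 + 0.25×(0−128) = 128 − 32 = 96 → 96
  G: 128 + 0.25×(0−128) = 128 − 32 = 96 → 96
  B: 0 + 0 = 0 → 0
  → #606000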